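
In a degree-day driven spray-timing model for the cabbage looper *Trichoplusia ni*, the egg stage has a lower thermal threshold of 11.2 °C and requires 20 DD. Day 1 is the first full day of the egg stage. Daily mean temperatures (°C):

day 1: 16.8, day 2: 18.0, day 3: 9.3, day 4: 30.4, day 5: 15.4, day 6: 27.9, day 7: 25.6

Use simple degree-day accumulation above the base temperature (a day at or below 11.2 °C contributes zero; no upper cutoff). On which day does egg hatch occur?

day 4

Daily DD above 11.2 °C: 5.6, 6.8, 0.0, 19.2, 4.2, 16.7, 14.4.
Cumulative: 5.6, 12.4, 12.4, 31.6, 35.8, 52.5, 66.9.
The total first reaches 20 DD on day 4.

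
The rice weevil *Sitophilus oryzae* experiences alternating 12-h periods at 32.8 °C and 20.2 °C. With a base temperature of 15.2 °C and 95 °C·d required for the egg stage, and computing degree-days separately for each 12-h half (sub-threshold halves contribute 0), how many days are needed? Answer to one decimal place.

8.4 days

Day half: max(0, 32.8 − 15.2) × 0.5 = 17.6 × 0.5 = 8.80 DD.
Night half: max(0, 20.2 − 15.2) × 0.5 = 5.0 × 0.5 = 2.50 DD.
Per 24 h: 11.30 DD/day.
Duration = 95 / 11.30 = 8.407 ≈ 8.4 days.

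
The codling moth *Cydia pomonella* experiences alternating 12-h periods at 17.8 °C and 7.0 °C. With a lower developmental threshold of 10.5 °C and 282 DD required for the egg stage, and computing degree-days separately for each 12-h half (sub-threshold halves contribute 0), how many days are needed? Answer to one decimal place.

Day half: max(0, 17.8 − 10.5) × 0.5 = 7.3 × 0.5 = 3.65 DD.
Night half: max(0, 7.0 − 10.5) × 0.5 = 0.0 × 0.5 = 0.00 DD.
Per 24 h: 3.65 DD/day.
Duration = 282 / 3.65 = 77.260 ≈ 77.3 days.

77.3 days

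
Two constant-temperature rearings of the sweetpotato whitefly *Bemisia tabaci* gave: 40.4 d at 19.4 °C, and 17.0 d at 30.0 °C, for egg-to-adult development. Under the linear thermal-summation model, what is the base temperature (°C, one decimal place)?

11.7 °C

Equal thermal constants: D₁(T₁ − T_b) = D₂(T₂ − T_b).
40.4·(19.4 − T_b) = 17.0·(30.0 − T_b)
T_b = (40.4·19.4 − 17.0·30.0) / (40.4 − 17.0) = 273.76 / 23.4 = 11.699 °C ≈ 11.7 °C.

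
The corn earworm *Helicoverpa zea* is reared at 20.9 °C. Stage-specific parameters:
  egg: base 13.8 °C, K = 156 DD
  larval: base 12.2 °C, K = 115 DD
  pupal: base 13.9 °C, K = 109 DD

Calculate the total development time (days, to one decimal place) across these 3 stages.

egg: 156 / (20.9 − 13.8) = 156 / 7.1 = 21.972 d.
larval: 115 / (20.9 − 12.2) = 115 / 8.7 = 13.218 d.
pupal: 109 / (20.9 − 13.9) = 109 / 7.0 = 15.571 d.
Sum = 50.762 ≈ 50.8 days.

50.8 days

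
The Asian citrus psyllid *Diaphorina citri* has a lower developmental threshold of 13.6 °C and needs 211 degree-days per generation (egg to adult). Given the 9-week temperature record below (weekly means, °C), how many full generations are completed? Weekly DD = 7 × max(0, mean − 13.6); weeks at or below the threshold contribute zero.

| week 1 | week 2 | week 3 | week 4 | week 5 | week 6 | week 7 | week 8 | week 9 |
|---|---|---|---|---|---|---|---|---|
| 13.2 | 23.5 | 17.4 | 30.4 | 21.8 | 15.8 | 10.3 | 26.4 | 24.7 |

2 generations

Weekly DD (7 × max(0, T̄ − 13.6)): 0.0, 69.3, 26.6, 117.6, 57.4, 15.4, 0.0, 89.6, 77.7.
Season total = 453.6 DD.
Complete generations = ⌊453.6 / 211⌋ = 2.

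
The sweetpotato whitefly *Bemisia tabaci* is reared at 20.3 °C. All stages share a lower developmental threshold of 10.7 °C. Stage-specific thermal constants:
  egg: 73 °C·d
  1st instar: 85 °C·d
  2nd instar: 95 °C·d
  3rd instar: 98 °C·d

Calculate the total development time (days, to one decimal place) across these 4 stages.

36.6 days

Daily accumulation at 20.3 °C = 20.3 − 10.7 = 9.6 DD/day.
Total K = 73 + 85 + 95 + 98 = 351 DD.
Total duration = 351 / 9.6 = 36.562 ≈ 36.6 days.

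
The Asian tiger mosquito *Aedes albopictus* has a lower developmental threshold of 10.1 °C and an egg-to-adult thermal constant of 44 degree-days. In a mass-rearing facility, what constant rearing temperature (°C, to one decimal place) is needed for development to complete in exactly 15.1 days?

13.0 °C

Required daily accumulation = 44 / 15.1 = 2.914 DD/day.
T = T_base + 2.914 = 10.1 + 2.914 = 13.014 ≈ 13.0 °C.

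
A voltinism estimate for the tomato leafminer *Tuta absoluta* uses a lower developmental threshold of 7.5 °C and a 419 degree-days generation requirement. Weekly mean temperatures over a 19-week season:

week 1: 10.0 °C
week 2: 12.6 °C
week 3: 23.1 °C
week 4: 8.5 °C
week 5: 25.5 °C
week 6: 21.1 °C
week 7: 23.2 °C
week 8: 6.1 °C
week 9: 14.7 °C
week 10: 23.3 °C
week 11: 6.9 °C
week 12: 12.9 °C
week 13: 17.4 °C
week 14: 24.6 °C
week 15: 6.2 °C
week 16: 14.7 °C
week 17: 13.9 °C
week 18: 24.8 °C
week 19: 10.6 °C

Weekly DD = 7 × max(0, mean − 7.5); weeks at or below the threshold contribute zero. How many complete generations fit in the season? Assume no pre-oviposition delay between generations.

2 generations

Weekly DD (7 × max(0, T̄ − 7.5)): 17.5, 35.7, 109.2, 7.0, 126.0, 95.2, 109.9, 0.0, 50.4, 110.6, 0.0, 37.8, 69.3, 119.7, 0.0, 50.4, 44.8, 121.1, 21.7.
Season total = 1126.3 DD.
Complete generations = ⌊1126.3 / 419⌋ = 2.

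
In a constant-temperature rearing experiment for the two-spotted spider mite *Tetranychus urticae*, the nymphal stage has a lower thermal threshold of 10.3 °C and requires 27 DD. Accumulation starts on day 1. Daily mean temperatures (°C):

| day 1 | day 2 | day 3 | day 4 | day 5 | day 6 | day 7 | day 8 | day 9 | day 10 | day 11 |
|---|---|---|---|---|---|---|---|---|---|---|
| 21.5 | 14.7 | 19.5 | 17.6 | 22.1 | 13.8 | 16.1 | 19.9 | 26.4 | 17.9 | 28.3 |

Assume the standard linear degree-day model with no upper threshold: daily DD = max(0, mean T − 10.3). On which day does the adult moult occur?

day 4

Daily DD above 10.3 °C: 11.2, 4.4, 9.2, 7.3, 11.8, 3.5, 5.8, 9.6, 16.1, 7.6, 18.0.
Cumulative: 11.2, 15.6, 24.8, 32.1, 43.9, 47.4, 53.2, 62.8, 78.9, 86.5, 104.5.
The total first reaches 27 DD on day 4.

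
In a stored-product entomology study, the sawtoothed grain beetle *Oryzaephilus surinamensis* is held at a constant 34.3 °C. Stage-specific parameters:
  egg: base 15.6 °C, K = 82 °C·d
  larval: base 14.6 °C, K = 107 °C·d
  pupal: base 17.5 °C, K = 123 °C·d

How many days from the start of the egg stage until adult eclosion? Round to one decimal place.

egg: 82 / (34.3 − 15.6) = 82 / 18.7 = 4.385 d.
larval: 107 / (34.3 − 14.6) = 107 / 19.7 = 5.431 d.
pupal: 123 / (34.3 − 17.5) = 123 / 16.8 = 7.321 d.
Sum = 17.138 ≈ 17.1 days.

17.1 days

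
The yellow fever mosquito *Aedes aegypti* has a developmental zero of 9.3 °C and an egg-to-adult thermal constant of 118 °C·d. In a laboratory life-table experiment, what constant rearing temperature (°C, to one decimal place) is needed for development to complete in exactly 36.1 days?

12.6 °C

Required daily accumulation = 118 / 36.1 = 3.269 DD/day.
T = T_base + 3.269 = 9.3 + 3.269 = 12.569 ≈ 12.6 °C.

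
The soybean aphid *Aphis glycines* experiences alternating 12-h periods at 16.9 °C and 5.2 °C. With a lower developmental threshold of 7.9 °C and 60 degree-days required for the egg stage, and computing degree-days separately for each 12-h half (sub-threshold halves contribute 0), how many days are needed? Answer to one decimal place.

Day half: max(0, 16.9 − 7.9) × 0.5 = 9.0 × 0.5 = 4.50 DD.
Night half: max(0, 5.2 − 7.9) × 0.5 = 0.0 × 0.5 = 0.00 DD.
Per 24 h: 4.50 DD/day.
Duration = 60 / 4.50 = 13.333 ≈ 13.3 days.

13.3 days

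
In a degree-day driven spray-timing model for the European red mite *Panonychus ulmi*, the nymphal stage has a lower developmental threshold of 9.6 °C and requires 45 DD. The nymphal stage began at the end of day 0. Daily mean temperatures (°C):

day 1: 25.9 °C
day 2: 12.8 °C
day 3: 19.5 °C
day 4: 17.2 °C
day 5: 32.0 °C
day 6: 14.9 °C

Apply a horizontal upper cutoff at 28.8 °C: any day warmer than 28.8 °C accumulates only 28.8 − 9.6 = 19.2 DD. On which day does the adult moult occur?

day 5

Daily DD above 9.6 °C (capped at 19.2): 16.3, 3.2, 9.9, 7.6, 19.2, 5.3.
Cumulative: 16.3, 19.5, 29.4, 37.0, 56.2, 61.5.
The total first reaches 45 DD on day 5.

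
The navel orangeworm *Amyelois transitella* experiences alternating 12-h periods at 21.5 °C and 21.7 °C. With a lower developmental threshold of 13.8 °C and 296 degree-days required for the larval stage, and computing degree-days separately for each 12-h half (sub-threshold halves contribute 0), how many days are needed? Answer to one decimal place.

37.9 days

Day half: max(0, 21.5 − 13.8) × 0.5 = 7.7 × 0.5 = 3.85 DD.
Night half: max(0, 21.7 − 13.8) × 0.5 = 7.9 × 0.5 = 3.95 DD.
Per 24 h: 7.80 DD/day.
Duration = 296 / 7.80 = 37.949 ≈ 37.9 days.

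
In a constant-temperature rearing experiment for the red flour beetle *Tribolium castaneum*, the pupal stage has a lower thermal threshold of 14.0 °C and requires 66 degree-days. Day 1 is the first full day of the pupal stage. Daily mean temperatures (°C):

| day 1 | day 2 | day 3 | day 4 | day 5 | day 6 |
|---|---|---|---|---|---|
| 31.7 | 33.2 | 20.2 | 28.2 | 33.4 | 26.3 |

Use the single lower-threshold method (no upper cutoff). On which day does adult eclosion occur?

Daily DD above 14.0 °C: 17.7, 19.2, 6.2, 14.2, 19.4, 12.3.
Cumulative: 17.7, 36.9, 43.1, 57.3, 76.7, 89.0.
The total first reaches 66 DD on day 5.

day 5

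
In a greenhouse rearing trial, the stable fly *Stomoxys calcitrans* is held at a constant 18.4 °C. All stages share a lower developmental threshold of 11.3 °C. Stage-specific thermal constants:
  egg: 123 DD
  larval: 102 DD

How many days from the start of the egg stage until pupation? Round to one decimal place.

Daily accumulation at 18.4 °C = 18.4 − 11.3 = 7.1 DD/day.
Total K = 123 + 102 = 225 DD.
Total duration = 225 / 7.1 = 31.690 ≈ 31.7 days.

31.7 days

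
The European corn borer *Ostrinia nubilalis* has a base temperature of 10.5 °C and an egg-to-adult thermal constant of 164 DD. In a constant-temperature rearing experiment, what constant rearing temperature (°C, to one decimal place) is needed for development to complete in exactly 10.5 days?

Required daily accumulation = 164 / 10.5 = 15.619 DD/day.
T = T_base + 15.619 = 10.5 + 15.619 = 26.119 ≈ 26.1 °C.

26.1 °C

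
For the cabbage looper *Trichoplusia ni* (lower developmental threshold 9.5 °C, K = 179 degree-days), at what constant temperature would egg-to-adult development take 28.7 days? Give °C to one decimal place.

15.7 °C

Required daily accumulation = 179 / 28.7 = 6.237 DD/day.
T = T_base + 6.237 = 9.5 + 6.237 = 15.737 ≈ 15.7 °C.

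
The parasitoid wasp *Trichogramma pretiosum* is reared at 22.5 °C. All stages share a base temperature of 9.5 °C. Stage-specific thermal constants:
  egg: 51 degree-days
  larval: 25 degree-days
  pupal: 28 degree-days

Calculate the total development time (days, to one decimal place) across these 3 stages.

8.0 days

Daily accumulation at 22.5 °C = 22.5 − 9.5 = 13.0 DD/day.
Total K = 51 + 25 + 28 = 104 DD.
Total duration = 104 / 13.0 = 8.000 ≈ 8.0 days.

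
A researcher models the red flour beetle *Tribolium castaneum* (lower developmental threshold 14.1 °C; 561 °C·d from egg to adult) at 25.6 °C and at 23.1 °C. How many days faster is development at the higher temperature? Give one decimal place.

13.6 days

At 25.6 °C: 561 / (25.6 − 14.1) = 561 / 11.5 = 48.783 d.
At 23.1 °C: 561 / (23.1 − 14.1) = 561 / 9.0 = 62.333 d.
Difference = |48.783 − 62.333| = 13.551 ≈ 13.6 days.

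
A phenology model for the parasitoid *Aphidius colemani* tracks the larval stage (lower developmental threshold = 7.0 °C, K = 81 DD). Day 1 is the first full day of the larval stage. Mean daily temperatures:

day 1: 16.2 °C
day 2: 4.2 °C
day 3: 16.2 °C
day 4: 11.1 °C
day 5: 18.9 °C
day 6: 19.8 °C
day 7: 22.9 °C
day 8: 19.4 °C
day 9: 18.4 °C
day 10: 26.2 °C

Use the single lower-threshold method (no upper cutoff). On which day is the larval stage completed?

Daily DD above 7.0 °C: 9.2, 0.0, 9.2, 4.1, 11.9, 12.8, 15.9, 12.4, 11.4, 19.2.
Cumulative: 9.2, 9.2, 18.4, 22.5, 34.4, 47.2, 63.1, 75.5, 86.9, 106.1.
The total first reaches 81 DD on day 9.

day 9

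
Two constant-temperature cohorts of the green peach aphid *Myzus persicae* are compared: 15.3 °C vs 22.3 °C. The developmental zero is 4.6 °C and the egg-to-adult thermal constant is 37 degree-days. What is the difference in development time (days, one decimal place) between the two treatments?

At 15.3 °C: 37 / (15.3 − 4.6) = 37 / 10.7 = 3.458 d.
At 22.3 °C: 37 / (22.3 − 4.6) = 37 / 17.7 = 2.090 d.
Difference = |3.458 − 2.090| = 1.368 ≈ 1.4 days.

1.4 days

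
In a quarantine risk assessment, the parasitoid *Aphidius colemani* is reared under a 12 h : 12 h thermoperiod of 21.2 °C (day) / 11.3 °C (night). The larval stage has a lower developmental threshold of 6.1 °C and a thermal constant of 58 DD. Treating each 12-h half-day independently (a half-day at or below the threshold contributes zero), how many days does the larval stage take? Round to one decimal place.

5.7 days

Day half: max(0, 21.2 − 6.1) × 0.5 = 15.1 × 0.5 = 7.55 DD.
Night half: max(0, 11.3 − 6.1) × 0.5 = 5.2 × 0.5 = 2.60 DD.
Per 24 h: 10.15 DD/day.
Duration = 58 / 10.15 = 5.714 ≈ 5.7 days.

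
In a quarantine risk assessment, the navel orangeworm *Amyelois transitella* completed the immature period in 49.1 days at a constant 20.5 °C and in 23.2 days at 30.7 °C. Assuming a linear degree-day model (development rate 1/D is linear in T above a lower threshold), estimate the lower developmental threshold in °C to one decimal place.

11.4 °C

Under the model K = D·(T − T_b), so D₁·(T₁ − T_b) = D₂·(T₂ − T_b).
49.1·(20.5 − T_b) = 23.2·(30.7 − T_b)
T_b = (49.1·20.5 − 23.2·30.7) / (49.1 − 23.2) = 294.31 / 25.9 = 11.363 °C ≈ 11.4 °C.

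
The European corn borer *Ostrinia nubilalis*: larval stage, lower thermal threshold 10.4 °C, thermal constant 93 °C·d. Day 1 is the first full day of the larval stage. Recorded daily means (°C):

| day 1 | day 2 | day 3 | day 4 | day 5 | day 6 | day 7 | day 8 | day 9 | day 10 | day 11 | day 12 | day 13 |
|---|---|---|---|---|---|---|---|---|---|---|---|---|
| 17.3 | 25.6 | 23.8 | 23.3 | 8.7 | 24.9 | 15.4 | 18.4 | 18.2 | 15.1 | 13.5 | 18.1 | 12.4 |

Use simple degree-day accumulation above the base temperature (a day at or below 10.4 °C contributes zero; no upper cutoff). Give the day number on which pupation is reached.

Daily DD above 10.4 °C: 6.9, 15.2, 13.4, 12.9, 0.0, 14.5, 5.0, 8.0, 7.8, 4.7, 3.1, 7.7, 2.0.
Cumulative: 6.9, 22.1, 35.5, 48.4, 48.4, 62.9, 67.9, 75.9, 83.7, 88.4, 91.5, 99.2, 101.2.
The total first reaches 93 DD on day 12.

day 12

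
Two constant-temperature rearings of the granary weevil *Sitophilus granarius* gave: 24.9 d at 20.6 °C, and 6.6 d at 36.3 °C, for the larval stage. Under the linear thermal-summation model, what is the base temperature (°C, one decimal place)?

Linear rate model ⇒ the product D·(T − T_b) is constant across temperatures.
24.9·(20.6 − T_b) = 6.6·(36.3 − T_b)
T_b = (24.9·20.6 − 6.6·36.3) / (24.9 − 6.6) = 273.36 / 18.3 = 14.938 °C ≈ 14.9 °C.

14.9 °C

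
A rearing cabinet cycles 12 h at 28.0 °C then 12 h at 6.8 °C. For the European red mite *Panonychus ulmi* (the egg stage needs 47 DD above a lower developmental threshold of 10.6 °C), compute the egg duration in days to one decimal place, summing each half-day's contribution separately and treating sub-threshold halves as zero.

Day half: max(0, 28.0 − 10.6) × 0.5 = 17.4 × 0.5 = 8.70 DD.
Night half: max(0, 6.8 − 10.6) × 0.5 = 0.0 × 0.5 = 0.00 DD.
Per 24 h: 8.70 DD/day.
Duration = 47 / 8.70 = 5.402 ≈ 5.4 days.

5.4 days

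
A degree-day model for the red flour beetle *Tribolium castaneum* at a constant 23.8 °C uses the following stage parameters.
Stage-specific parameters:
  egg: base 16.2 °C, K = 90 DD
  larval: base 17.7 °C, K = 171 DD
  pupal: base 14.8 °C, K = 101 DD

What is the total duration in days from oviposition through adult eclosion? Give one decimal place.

egg: 90 / (23.8 − 16.2) = 90 / 7.6 = 11.842 d.
larval: 171 / (23.8 − 17.7) = 171 / 6.1 = 28.033 d.
pupal: 101 / (23.8 − 14.8) = 101 / 9.0 = 11.222 d.
Sum = 51.097 ≈ 51.1 days.

51.1 days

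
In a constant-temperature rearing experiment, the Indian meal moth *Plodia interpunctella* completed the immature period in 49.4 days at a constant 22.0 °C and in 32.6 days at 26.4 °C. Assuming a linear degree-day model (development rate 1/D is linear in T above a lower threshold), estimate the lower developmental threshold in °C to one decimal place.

Equal thermal constants: D₁(T₁ − T_b) = D₂(T₂ − T_b).
49.4·(22.0 − T_b) = 32.6·(26.4 − T_b)
T_b = (49.4·22.0 − 32.6·26.4) / (49.4 − 32.6) = 226.16 / 16.8 = 13.462 °C ≈ 13.5 °C.

13.5 °C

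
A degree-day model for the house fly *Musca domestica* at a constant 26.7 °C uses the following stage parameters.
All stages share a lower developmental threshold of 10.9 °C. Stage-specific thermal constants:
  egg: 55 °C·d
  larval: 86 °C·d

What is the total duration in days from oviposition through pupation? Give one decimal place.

8.9 days

Daily accumulation at 26.7 °C = 26.7 − 10.9 = 15.8 DD/day.
Total K = 55 + 86 = 141 DD.
Total duration = 141 / 15.8 = 8.924 ≈ 8.9 days.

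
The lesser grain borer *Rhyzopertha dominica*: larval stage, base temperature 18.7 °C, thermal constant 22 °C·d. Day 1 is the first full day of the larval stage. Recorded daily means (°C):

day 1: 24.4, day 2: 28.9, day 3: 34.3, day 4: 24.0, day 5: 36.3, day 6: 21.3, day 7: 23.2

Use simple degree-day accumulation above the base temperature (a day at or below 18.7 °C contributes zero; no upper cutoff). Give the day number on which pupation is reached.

day 3

Daily DD above 18.7 °C: 5.7, 10.2, 15.6, 5.3, 17.6, 2.6, 4.5.
Cumulative: 5.7, 15.9, 31.5, 36.8, 54.4, 57.0, 61.5.
The total first reaches 22 DD on day 3.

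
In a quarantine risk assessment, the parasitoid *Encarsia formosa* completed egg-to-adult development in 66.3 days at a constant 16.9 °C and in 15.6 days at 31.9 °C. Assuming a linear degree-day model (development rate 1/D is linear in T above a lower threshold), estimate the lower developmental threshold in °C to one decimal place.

Equal thermal constants: D₁(T₁ − T_b) = D₂(T₂ − T_b).
66.3·(16.9 − T_b) = 15.6·(31.9 − T_b)
T_b = (66.3·16.9 − 15.6·31.9) / (66.3 − 15.6) = 622.83 / 50.7 = 12.285 °C ≈ 12.3 °C.

12.3 °C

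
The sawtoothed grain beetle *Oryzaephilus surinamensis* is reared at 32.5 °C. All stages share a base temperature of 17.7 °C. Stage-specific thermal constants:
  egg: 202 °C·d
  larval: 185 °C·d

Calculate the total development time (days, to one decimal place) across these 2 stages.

Daily accumulation at 32.5 °C = 32.5 − 17.7 = 14.8 DD/day.
Total K = 202 + 185 = 387 DD.
Total duration = 387 / 14.8 = 26.149 ≈ 26.1 days.

26.1 days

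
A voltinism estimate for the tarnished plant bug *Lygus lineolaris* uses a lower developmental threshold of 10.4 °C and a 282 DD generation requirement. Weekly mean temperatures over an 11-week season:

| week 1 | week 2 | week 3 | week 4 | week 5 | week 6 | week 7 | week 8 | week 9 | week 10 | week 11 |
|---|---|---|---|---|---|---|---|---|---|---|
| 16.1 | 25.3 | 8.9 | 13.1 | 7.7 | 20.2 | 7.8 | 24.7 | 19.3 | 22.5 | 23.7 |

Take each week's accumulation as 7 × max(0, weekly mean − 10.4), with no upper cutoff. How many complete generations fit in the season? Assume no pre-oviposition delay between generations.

Weekly DD (7 × max(0, T̄ − 10.4)): 39.9, 104.3, 0.0, 18.9, 0.0, 68.6, 0.0, 100.1, 62.3, 84.7, 93.1.
Season total = 571.9 DD.
Complete generations = ⌊571.9 / 282⌋ = 2.

2 generations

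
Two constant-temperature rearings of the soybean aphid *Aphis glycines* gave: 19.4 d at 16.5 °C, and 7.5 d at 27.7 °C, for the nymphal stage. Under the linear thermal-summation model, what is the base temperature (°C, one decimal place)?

9.4 °C

Under the model K = D·(T − T_b), so D₁·(T₁ − T_b) = D₂·(T₂ − T_b).
19.4·(16.5 − T_b) = 7.5·(27.7 − T_b)
T_b = (19.4·16.5 − 7.5·27.7) / (19.4 − 7.5) = 112.35 / 11.9 = 9.441 °C ≈ 9.4 °C.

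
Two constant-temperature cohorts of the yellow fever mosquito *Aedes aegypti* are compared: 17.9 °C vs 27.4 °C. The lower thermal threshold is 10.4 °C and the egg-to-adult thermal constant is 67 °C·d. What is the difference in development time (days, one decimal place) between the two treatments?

5.0 days

At 17.9 °C: 67 / (17.9 − 10.4) = 67 / 7.5 = 8.933 d.
At 27.4 °C: 67 / (27.4 − 10.4) = 67 / 17.0 = 3.941 d.
Difference = |8.933 − 3.941| = 4.992 ≈ 5.0 days.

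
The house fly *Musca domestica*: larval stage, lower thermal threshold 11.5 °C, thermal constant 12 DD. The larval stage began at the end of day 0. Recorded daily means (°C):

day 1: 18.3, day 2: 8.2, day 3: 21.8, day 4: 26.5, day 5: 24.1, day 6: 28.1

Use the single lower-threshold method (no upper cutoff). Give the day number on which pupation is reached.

Daily DD above 11.5 °C: 6.8, 0.0, 10.3, 15.0, 12.6, 16.6.
Cumulative: 6.8, 6.8, 17.1, 32.1, 44.7, 61.3.
The total first reaches 12 DD on day 3.

day 3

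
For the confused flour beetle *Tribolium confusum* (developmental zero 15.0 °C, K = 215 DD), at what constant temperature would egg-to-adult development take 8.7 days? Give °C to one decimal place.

39.7 °C

Required daily accumulation = 215 / 8.7 = 24.713 DD/day.
T = T_base + 24.713 = 15.0 + 24.713 = 39.713 ≈ 39.7 °C.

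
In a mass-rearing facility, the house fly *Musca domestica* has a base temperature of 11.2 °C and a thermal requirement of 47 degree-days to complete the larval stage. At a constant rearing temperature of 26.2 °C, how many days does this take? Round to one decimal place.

Daily accumulation = 26.2 − 11.2 = 15.0 DD/day.
Duration = 47 / 15.0 = 3.133 ≈ 3.1 days.

3.1 days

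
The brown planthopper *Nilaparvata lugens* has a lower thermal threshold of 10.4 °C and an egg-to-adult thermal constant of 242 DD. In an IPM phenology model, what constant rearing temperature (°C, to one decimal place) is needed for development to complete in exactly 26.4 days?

19.6 °C

Required daily accumulation = 242 / 26.4 = 9.167 DD/day.
T = T_base + 9.167 = 10.4 + 9.167 = 19.567 ≈ 19.6 °C.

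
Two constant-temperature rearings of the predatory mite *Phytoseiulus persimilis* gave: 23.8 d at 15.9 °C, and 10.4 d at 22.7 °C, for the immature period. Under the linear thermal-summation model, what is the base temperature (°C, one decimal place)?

Linear rate model ⇒ the product D·(T − T_b) is constant across temperatures.
23.8·(15.9 − T_b) = 10.4·(22.7 − T_b)
T_b = (23.8·15.9 − 10.4·22.7) / (23.8 − 10.4) = 142.34 / 13.4 = 10.622 °C ≈ 10.6 °C.

10.6 °C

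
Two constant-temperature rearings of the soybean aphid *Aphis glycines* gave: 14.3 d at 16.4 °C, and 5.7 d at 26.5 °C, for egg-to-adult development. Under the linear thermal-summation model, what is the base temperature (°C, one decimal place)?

Linear rate model ⇒ the product D·(T − T_b) is constant across temperatures.
14.3·(16.4 − T_b) = 5.7·(26.5 − T_b)
T_b = (14.3·16.4 − 5.7·26.5) / (14.3 − 5.7) = 83.47 / 8.6 = 9.706 °C ≈ 9.7 °C.

9.7 °C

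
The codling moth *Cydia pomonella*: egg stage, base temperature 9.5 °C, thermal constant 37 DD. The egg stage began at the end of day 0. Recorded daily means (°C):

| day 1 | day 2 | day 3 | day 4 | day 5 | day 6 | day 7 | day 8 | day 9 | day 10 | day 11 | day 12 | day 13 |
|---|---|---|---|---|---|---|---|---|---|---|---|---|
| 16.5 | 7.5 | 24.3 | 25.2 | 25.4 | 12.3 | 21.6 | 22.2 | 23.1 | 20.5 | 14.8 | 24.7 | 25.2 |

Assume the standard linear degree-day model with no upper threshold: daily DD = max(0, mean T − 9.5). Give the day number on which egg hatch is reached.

Daily DD above 9.5 °C: 7.0, 0.0, 14.8, 15.7, 15.9, 2.8, 12.1, 12.7, 13.6, 11.0, 5.3, 15.2, 15.7.
Cumulative: 7.0, 7.0, 21.8, 37.5, 53.4, 56.2, 68.3, 81.0, 94.6, 105.6, 110.9, 126.1, 141.8.
The total first reaches 37 DD on day 4.

day 4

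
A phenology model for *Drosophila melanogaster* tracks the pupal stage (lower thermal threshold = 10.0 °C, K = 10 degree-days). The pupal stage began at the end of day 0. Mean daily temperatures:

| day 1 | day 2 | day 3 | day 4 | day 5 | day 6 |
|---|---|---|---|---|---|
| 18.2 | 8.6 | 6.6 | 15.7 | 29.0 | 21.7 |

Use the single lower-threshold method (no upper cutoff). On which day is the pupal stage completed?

Daily DD above 10.0 °C: 8.2, 0.0, 0.0, 5.7, 19.0, 11.7.
Cumulative: 8.2, 8.2, 8.2, 13.9, 32.9, 44.6.
The total first reaches 10 DD on day 4.

day 4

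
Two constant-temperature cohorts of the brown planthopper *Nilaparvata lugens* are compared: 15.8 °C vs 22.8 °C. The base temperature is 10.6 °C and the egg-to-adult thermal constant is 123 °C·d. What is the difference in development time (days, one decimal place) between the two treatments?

13.6 days

At 15.8 °C: 123 / (15.8 − 10.6) = 123 / 5.2 = 23.654 d.
At 22.8 °C: 123 / (22.8 − 10.6) = 123 / 12.2 = 10.082 d.
Difference = |23.654 − 10.082| = 13.572 ≈ 13.6 days.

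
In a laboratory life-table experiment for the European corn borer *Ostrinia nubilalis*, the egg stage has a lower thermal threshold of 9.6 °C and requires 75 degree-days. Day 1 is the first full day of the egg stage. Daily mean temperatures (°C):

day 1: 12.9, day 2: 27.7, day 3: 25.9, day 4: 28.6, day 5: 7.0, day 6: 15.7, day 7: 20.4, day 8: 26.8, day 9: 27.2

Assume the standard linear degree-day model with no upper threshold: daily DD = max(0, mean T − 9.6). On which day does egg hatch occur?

Daily DD above 9.6 °C: 3.3, 18.1, 16.3, 19.0, 0.0, 6.1, 10.8, 17.2, 17.6.
Cumulative: 3.3, 21.4, 37.7, 56.7, 56.7, 62.8, 73.6, 90.8, 108.4.
The total first reaches 75 DD on day 8.

day 8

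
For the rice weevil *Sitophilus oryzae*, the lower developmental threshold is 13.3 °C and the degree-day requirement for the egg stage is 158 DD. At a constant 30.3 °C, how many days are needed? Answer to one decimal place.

Daily accumulation = 30.3 − 13.3 = 17.0 DD/day.
Duration = 158 / 17.0 = 9.294 ≈ 9.3 days.

9.3 days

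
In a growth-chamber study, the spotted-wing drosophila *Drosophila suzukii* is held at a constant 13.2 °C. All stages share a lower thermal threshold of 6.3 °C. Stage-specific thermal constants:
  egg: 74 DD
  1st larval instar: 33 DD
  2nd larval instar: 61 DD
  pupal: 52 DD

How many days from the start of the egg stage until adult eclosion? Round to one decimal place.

31.9 days

Daily accumulation at 13.2 °C = 13.2 − 6.3 = 6.9 DD/day.
Total K = 74 + 33 + 61 + 52 = 220 DD.
Total duration = 220 / 6.9 = 31.884 ≈ 31.9 days.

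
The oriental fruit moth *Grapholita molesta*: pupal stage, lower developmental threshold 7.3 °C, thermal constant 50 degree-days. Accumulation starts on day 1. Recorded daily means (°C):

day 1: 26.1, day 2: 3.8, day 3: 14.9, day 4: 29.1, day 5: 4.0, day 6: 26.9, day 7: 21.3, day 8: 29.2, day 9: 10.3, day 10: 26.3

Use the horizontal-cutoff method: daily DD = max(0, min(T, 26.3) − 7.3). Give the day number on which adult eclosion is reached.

Daily DD above 7.3 °C (capped at 19.0): 18.8, 0.0, 7.6, 19.0, 0.0, 19.0, 14.0, 19.0, 3.0, 19.0.
Cumulative: 18.8, 18.8, 26.4, 45.4, 45.4, 64.4, 78.4, 97.4, 100.4, 119.4.
The total first reaches 50 DD on day 6.

day 6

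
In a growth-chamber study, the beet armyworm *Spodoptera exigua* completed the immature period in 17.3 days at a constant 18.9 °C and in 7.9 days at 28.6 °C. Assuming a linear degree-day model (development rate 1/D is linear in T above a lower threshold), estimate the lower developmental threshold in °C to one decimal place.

10.7 °C

Under the model K = D·(T − T_b), so D₁·(T₁ − T_b) = D₂·(T₂ − T_b).
17.3·(18.9 − T_b) = 7.9·(28.6 − T_b)
T_b = (17.3·18.9 − 7.9·28.6) / (17.3 − 7.9) = 101.03 / 9.4 = 10.748 °C ≈ 10.7 °C.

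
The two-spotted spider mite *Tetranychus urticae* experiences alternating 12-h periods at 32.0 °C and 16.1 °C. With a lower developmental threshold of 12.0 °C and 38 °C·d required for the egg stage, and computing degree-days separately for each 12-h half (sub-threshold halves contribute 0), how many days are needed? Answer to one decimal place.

3.2 days

Day half: max(0, 32.0 − 12.0) × 0.5 = 20.0 × 0.5 = 10.00 DD.
Night half: max(0, 16.1 − 12.0) × 0.5 = 4.1 × 0.5 = 2.05 DD.
Per 24 h: 12.05 DD/day.
Duration = 38 / 12.05 = 3.154 ≈ 3.2 days.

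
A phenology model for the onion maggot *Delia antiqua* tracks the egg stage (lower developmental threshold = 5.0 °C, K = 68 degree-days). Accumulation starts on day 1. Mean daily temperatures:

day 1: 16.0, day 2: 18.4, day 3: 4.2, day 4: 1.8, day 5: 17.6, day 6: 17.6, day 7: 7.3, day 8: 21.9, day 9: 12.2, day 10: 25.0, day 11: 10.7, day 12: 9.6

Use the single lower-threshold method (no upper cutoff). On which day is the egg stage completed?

Daily DD above 5.0 °C: 11.0, 13.4, 0.0, 0.0, 12.6, 12.6, 2.3, 16.9, 7.2, 20.0, 5.7, 4.6.
Cumulative: 11.0, 24.4, 24.4, 24.4, 37.0, 49.6, 51.9, 68.8, 76.0, 96.0, 101.7, 106.3.
The total first reaches 68 DD on day 8.

day 8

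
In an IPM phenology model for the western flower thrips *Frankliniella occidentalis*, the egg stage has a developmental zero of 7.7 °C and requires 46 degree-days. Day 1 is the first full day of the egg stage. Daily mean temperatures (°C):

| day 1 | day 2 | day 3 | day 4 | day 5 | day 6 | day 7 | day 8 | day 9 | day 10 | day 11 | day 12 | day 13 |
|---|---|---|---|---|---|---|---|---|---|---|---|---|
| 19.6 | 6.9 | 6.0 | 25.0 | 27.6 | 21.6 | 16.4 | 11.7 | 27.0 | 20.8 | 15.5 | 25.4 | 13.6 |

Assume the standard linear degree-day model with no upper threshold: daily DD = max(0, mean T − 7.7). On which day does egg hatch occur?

Daily DD above 7.7 °C: 11.9, 0.0, 0.0, 17.3, 19.9, 13.9, 8.7, 4.0, 19.3, 13.1, 7.8, 17.7, 5.9.
Cumulative: 11.9, 11.9, 11.9, 29.2, 49.1, 63.0, 71.7, 75.7, 95.0, 108.1, 115.9, 133.6, 139.5.
The total first reaches 46 DD on day 5.

day 5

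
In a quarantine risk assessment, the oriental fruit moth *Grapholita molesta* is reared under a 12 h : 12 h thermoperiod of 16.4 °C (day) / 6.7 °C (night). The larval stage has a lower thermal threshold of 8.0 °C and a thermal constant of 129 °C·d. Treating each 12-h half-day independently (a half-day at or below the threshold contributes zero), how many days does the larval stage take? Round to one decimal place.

Day half: max(0, 16.4 − 8.0) × 0.5 = 8.4 × 0.5 = 4.20 DD.
Night half: max(0, 6.7 − 8.0) × 0.5 = 0.0 × 0.5 = 0.00 DD.
Per 24 h: 4.20 DD/day.
Duration = 129 / 4.20 = 30.714 ≈ 30.7 days.

30.7 days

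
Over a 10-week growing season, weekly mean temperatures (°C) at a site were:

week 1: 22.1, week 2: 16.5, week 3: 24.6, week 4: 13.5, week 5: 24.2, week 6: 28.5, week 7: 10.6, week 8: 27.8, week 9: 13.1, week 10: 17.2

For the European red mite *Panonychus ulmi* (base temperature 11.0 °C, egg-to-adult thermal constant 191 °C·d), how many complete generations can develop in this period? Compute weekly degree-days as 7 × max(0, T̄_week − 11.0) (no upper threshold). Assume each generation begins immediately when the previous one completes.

Weekly DD (7 × max(0, T̄ − 11.0)): 77.7, 38.5, 95.2, 17.5, 92.4, 122.5, 0.0, 117.6, 14.7, 43.4.
Season total = 619.5 DD.
Complete generations = ⌊619.5 / 191⌋ = 3.

3 generations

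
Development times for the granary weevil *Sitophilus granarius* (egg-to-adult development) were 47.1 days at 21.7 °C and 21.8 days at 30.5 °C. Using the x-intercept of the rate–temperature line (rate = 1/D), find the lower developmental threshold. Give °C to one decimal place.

14.1 °C

Equal thermal constants: D₁(T₁ − T_b) = D₂(T₂ − T_b).
47.1·(21.7 − T_b) = 21.8·(30.5 − T_b)
T_b = (47.1·21.7 − 21.8·30.5) / (47.1 − 21.8) = 357.17 / 25.3 = 14.117 °C ≈ 14.1 °C.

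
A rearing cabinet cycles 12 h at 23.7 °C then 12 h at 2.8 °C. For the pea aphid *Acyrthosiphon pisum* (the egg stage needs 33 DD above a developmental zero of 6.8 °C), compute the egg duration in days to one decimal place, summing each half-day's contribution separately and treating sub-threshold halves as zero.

3.9 days

Day half: max(0, 23.7 − 6.8) × 0.5 = 16.9 × 0.5 = 8.45 DD.
Night half: max(0, 2.8 − 6.8) × 0.5 = 0.0 × 0.5 = 0.00 DD.
Per 24 h: 8.45 DD/day.
Duration = 33 / 8.45 = 3.905 ≈ 3.9 days.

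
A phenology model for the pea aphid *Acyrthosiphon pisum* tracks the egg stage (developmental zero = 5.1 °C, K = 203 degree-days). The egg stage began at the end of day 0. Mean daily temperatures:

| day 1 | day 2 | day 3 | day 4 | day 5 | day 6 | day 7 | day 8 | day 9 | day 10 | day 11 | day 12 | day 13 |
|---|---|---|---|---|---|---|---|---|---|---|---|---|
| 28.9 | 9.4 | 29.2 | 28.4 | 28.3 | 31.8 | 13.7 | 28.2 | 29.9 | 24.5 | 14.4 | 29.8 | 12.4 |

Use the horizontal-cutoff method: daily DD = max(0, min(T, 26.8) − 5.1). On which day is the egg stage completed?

day 12

Daily DD above 5.1 °C (capped at 21.7): 21.7, 4.3, 21.7, 21.7, 21.7, 21.7, 8.6, 21.7, 21.7, 19.4, 9.3, 21.7, 7.3.
Cumulative: 21.7, 26.0, 47.7, 69.4, 91.1, 112.8, 121.4, 143.1, 164.8, 184.2, 193.5, 215.2, 222.5.
The total first reaches 203 DD on day 12.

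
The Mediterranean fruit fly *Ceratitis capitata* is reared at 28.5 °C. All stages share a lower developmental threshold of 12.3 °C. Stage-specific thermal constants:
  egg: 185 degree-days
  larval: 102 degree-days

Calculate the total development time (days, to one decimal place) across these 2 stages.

17.7 days

Daily accumulation at 28.5 °C = 28.5 − 12.3 = 16.2 DD/day.
Total K = 185 + 102 = 287 DD.
Total duration = 287 / 16.2 = 17.716 ≈ 17.7 days.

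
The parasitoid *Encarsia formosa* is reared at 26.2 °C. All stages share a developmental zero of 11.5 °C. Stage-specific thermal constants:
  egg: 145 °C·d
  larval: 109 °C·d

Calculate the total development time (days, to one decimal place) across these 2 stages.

17.3 days

Daily accumulation at 26.2 °C = 26.2 − 11.5 = 14.7 DD/day.
Total K = 145 + 109 = 254 DD.
Total duration = 254 / 14.7 = 17.279 ≈ 17.3 days.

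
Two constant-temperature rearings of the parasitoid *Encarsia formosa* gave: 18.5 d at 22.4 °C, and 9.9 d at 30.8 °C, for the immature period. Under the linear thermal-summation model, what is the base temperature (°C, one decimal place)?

12.7 °C

Under the model K = D·(T − T_b), so D₁·(T₁ − T_b) = D₂·(T₂ − T_b).
18.5·(22.4 − T_b) = 9.9·(30.8 − T_b)
T_b = (18.5·22.4 − 9.9·30.8) / (18.5 − 9.9) = 109.48 / 8.6 = 12.730 °C ≈ 12.7 °C.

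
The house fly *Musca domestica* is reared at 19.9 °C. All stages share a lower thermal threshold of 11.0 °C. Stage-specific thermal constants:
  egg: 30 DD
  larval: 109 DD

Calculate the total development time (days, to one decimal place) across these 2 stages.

Daily accumulation at 19.9 °C = 19.9 − 11.0 = 8.9 DD/day.
Total K = 30 + 109 = 139 DD.
Total duration = 139 / 8.9 = 15.618 ≈ 15.6 days.

15.6 days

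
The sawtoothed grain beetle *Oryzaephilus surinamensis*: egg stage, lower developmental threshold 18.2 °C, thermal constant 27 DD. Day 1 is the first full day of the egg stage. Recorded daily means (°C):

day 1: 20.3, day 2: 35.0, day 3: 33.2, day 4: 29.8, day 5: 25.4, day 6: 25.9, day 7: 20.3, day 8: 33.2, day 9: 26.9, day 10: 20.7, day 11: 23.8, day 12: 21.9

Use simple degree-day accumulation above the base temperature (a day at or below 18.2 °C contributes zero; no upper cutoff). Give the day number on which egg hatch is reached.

Daily DD above 18.2 °C: 2.1, 16.8, 15.0, 11.6, 7.2, 7.7, 2.1, 15.0, 8.7, 2.5, 5.6, 3.7.
Cumulative: 2.1, 18.9, 33.9, 45.5, 52.7, 60.4, 62.5, 77.5, 86.2, 88.7, 94.3, 98.0.
The total first reaches 27 DD on day 3.

day 3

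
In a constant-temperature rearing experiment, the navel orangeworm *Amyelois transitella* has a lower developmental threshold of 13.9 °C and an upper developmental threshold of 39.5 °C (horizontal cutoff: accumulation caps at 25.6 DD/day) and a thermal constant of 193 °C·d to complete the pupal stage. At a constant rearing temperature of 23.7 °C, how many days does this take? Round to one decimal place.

19.7 days

Daily accumulation = 23.7 − 13.9 = 9.8 DD/day.
Duration = 193 / 9.8 = 19.694 ≈ 19.7 days.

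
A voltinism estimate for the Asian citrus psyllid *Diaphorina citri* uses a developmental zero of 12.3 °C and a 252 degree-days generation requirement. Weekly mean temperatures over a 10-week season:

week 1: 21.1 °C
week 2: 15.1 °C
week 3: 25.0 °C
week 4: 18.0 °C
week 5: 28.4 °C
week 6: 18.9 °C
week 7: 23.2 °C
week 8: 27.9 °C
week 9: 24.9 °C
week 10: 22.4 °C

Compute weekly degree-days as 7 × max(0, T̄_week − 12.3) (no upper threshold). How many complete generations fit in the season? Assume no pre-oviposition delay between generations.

Weekly DD (7 × max(0, T̄ − 12.3)): 61.6, 19.6, 88.9, 39.9, 112.7, 46.2, 76.3, 109.2, 88.2, 70.7.
Season total = 713.3 DD.
Complete generations = ⌊713.3 / 252⌋ = 2.

2 generations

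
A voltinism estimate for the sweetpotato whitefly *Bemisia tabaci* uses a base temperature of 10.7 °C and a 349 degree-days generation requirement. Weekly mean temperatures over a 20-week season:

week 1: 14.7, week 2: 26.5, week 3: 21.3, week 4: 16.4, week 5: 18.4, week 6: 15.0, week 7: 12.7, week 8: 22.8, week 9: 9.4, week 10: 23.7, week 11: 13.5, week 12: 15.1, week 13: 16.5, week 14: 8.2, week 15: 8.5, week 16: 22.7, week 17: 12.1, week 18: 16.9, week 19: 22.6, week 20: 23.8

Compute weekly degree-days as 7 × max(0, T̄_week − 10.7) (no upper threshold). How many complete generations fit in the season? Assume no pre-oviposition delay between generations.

2 generations

Weekly DD (7 × max(0, T̄ − 10.7)): 28.0, 110.6, 74.2, 39.9, 53.9, 30.1, 14.0, 84.7, 0.0, 91.0, 19.6, 30.8, 40.6, 0.0, 0.0, 84.0, 9.8, 43.4, 83.3, 91.7.
Season total = 929.6 DD.
Complete generations = ⌊929.6 / 349⌋ = 2.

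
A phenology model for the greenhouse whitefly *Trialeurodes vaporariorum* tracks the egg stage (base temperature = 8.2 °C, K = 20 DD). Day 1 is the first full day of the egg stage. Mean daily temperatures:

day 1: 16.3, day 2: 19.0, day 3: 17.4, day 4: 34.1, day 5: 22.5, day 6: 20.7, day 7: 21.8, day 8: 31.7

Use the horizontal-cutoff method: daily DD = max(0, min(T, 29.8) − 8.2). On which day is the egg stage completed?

Daily DD above 8.2 °C (capped at 21.6): 8.1, 10.8, 9.2, 21.6, 14.3, 12.5, 13.6, 21.6.
Cumulative: 8.1, 18.9, 28.1, 49.7, 64.0, 76.5, 90.1, 111.7.
The total first reaches 20 DD on day 3.

day 3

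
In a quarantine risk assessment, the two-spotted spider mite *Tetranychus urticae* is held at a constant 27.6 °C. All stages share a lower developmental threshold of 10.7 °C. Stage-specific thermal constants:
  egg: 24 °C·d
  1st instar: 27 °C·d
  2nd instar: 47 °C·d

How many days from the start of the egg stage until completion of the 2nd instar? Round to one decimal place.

Daily accumulation at 27.6 °C = 27.6 − 10.7 = 16.9 DD/day.
Total K = 24 + 27 + 47 = 98 DD.
Total duration = 98 / 16.9 = 5.799 ≈ 5.8 days.

5.8 days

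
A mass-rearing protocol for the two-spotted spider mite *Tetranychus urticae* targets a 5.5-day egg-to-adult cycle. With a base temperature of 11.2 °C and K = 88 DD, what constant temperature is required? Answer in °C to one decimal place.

27.2 °C

Required daily accumulation = 88 / 5.5 = 16.000 DD/day.
T = T_base + 16.000 = 11.2 + 16.000 = 27.200 ≈ 27.2 °C.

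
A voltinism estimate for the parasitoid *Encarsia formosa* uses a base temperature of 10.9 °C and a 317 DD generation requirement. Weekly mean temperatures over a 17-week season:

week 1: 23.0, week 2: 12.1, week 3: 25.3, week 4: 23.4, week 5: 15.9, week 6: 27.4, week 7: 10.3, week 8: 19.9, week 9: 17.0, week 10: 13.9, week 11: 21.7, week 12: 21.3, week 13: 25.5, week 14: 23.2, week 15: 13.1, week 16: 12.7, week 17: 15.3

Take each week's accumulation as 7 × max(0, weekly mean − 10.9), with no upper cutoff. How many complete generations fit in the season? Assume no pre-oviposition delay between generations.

3 generations

Weekly DD (7 × max(0, T̄ − 10.9)): 84.7, 8.4, 100.8, 87.5, 35.0, 115.5, 0.0, 63.0, 42.7, 21.0, 75.6, 72.8, 102.2, 86.1, 15.4, 12.6, 30.8.
Season total = 954.1 DD.
Complete generations = ⌊954.1 / 317⌋ = 3.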